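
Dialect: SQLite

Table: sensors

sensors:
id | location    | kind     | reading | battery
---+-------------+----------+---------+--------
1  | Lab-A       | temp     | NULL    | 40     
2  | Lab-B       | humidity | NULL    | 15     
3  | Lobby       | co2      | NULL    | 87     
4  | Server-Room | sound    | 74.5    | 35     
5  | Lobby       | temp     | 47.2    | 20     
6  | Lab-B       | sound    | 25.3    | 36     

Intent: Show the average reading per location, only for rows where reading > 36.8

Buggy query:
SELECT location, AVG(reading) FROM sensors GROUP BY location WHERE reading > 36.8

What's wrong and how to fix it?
Bug: Row-level WHERE must come before GROUP BY in the clause order

Fix: Move the WHERE clause before GROUP BY

Corrected query:
SELECT location, AVG(reading) FROM sensors WHERE reading > 36.8 GROUP BY location

Result:
location    | AVG(reading)
------------+-------------
Lobby       | 47.2        
Server-Room | 74.5        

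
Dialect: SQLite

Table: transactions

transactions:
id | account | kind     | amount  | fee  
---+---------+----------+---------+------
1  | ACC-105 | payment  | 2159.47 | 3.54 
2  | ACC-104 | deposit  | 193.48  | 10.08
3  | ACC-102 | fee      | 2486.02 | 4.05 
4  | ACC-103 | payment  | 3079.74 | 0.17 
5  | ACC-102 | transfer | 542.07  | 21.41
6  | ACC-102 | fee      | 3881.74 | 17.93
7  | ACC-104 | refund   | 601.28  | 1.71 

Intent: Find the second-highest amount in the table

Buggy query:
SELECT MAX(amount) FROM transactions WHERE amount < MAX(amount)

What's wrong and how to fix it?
Bug: MAX(amount) on the right of the comparison is an aggregate-in-WHERE error

Fix: Compute the overall MAX in a subquery, then take MAX of rows below it

Corrected query:
SELECT MAX(amount) FROM transactions WHERE amount < (SELECT MAX(amount) FROM transactions)

Result:
MAX(amount)
-----------
3079.74    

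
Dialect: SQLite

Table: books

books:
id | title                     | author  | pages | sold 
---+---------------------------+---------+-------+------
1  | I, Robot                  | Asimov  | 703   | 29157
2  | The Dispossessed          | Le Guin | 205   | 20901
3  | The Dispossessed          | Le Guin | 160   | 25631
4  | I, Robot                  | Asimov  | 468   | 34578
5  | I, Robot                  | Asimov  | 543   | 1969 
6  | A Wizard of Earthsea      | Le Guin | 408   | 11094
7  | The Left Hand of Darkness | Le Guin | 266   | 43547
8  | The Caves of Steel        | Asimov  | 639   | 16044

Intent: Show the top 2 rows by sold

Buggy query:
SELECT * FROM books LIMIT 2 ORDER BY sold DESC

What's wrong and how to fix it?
Bug: ORDER BY cannot follow LIMIT; LIMIT is the final clause

Fix: Sort with ORDER BY, then apply LIMIT

Corrected query:
SELECT * FROM books ORDER BY sold DESC LIMIT 2

Result:
id | title                     | author  | pages | sold 
---+---------------------------+---------+-------+------
7  | The Left Hand of Darkness | Le Guin | 266   | 43547
4  | I, Robot                  | Asimov  | 468   | 34578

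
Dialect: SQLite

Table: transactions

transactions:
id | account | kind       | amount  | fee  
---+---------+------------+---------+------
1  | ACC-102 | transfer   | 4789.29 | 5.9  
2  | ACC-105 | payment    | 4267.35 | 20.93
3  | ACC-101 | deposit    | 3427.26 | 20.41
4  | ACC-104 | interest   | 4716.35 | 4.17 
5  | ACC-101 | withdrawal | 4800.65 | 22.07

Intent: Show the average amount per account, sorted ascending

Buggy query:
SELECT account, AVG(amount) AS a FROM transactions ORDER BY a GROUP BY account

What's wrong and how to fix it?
Bug: ORDER BY appears before GROUP BY; SQL clause order requires GROUP BY first

Fix: Move ORDER BY to the end, after GROUP BY

Corrected query:
SELECT account, AVG(amount) AS a FROM transactions GROUP BY account ORDER BY a

Result:
account | a       
--------+---------
ACC-101 | 4113.955
ACC-105 | 4267.35 
ACC-104 | 4716.35 
ACC-102 | 4789.29 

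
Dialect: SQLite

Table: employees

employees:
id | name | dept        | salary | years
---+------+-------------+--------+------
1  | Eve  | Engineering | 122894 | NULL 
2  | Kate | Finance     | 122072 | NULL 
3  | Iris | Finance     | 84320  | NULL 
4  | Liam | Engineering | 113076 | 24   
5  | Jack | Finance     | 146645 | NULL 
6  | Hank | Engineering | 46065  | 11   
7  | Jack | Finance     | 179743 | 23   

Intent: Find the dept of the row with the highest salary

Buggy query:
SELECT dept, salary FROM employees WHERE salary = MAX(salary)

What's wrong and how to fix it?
Bug: MAX(salary) is an aggregate and cannot be used directly in WHERE

Fix: Use a subquery: WHERE salary = (SELECT MAX(salary) FROM employees)

Corrected query:
SELECT dept, salary FROM employees WHERE salary = (SELECT MAX(salary) FROM employees)

Result:
dept    | salary
--------+-------
Finance | 179743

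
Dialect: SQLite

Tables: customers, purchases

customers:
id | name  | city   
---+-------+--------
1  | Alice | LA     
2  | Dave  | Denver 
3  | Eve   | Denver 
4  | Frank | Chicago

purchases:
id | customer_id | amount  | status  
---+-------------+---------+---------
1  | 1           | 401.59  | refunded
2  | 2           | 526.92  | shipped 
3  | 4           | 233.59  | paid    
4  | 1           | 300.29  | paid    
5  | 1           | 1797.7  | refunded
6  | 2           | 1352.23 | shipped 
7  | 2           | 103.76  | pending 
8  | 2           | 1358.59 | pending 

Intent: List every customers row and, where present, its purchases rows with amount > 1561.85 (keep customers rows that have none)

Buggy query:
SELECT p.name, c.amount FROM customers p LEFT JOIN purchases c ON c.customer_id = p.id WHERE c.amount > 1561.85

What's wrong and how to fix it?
Bug: Filtering c.amount in WHERE discards the NULL rows produced by LEFT JOIN, turning it into an inner join

Fix: Put 'c.amount > 1561.85' in the JOIN's ON clause instead of WHERE

Corrected query:
SELECT p.name, c.amount FROM customers p LEFT JOIN purchases c ON c.customer_id = p.id AND c.amount > 1561.85

Result:
name  | amount
------+-------
Alice | 1797.7
Dave  | NULL  
Eve   | NULL  
Frank | NULL  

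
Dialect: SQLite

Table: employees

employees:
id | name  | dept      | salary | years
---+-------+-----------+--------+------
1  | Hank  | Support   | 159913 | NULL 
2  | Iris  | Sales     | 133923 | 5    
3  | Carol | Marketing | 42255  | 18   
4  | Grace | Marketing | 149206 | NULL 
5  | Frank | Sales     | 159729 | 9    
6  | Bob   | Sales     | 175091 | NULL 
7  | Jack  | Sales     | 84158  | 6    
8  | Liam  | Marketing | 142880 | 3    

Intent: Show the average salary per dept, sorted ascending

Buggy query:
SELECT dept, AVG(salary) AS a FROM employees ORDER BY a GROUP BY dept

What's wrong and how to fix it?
Bug: GROUP BY must precede ORDER BY

Fix: Reorder: SELECT … FROM … GROUP BY … ORDER BY …

Corrected query:
SELECT dept, AVG(salary) AS a FROM employees GROUP BY dept ORDER BY a

Result:
dept      | a        
----------+----------
Marketing | 111447   
Sales     | 138225.25
Support   | 159913   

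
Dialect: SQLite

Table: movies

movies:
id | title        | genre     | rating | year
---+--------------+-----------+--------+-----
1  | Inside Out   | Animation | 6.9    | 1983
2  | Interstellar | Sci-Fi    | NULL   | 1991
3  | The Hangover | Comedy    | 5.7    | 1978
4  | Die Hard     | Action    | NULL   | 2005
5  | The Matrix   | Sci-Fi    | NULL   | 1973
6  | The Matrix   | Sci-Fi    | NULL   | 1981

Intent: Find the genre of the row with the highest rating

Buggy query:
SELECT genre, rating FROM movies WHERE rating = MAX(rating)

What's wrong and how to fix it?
Bug: MAX(rating) is an aggregate and cannot be used directly in WHERE

Fix: Use a subquery: WHERE rating = (SELECT MAX(rating) FROM movies)

Corrected query:
SELECT genre, rating FROM movies WHERE rating = (SELECT MAX(rating) FROM movies)

Result:
genre     | rating
----------+-------
Animation | 6.9   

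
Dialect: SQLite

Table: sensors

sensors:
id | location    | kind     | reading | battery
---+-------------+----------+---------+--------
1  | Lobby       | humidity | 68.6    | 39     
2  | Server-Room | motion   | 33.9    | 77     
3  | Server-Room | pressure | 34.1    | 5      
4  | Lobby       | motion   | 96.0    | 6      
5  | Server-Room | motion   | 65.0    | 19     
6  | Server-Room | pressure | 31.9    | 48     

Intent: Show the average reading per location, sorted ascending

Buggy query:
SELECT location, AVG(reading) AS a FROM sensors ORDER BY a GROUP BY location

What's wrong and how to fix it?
Bug: ORDER BY appears before GROUP BY; SQL clause order requires GROUP BY first

Fix: Move ORDER BY to the end, after GROUP BY

Corrected query:
SELECT location, AVG(reading) AS a FROM sensors GROUP BY location ORDER BY a

Result:
location    | a     
------------+-------
Server-Room | 41.225
Lobby       | 82.3  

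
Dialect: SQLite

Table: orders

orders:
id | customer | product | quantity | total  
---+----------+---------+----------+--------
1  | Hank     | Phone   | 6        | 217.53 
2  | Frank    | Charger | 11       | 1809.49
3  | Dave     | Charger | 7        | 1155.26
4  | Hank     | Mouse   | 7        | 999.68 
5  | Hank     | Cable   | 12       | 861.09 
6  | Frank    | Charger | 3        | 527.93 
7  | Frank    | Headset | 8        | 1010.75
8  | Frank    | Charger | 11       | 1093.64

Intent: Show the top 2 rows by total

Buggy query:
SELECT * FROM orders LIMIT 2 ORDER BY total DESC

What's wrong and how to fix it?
Bug: ORDER BY cannot follow LIMIT; LIMIT is the final clause

Fix: Sort with ORDER BY, then apply LIMIT

Corrected query:
SELECT * FROM orders ORDER BY total DESC LIMIT 2

Result:
id | customer | product | quantity | total  
---+----------+---------+----------+--------
2  | Frank    | Charger | 11       | 1809.49
3  | Dave     | Charger | 7        | 1155.26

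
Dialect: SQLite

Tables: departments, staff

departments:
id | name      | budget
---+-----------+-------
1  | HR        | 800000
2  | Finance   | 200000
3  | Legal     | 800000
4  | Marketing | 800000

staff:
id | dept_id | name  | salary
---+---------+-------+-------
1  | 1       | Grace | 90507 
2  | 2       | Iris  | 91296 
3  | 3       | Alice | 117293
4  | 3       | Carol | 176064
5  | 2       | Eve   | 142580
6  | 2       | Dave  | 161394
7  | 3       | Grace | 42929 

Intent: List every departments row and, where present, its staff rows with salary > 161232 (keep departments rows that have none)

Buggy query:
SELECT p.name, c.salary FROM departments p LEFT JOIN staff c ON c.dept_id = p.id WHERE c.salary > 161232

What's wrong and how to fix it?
Bug: Filtering c.salary in WHERE discards the NULL rows produced by LEFT JOIN, turning it into an inner join

Fix: Put 'c.salary > 161232' in the JOIN's ON clause instead of WHERE

Corrected query:
SELECT p.name, c.salary FROM departments p LEFT JOIN staff c ON c.dept_id = p.id AND c.salary > 161232

Result:
name      | salary
----------+-------
HR        | NULL  
Finance   | 161394
Legal     | 176064
Marketing | NULL  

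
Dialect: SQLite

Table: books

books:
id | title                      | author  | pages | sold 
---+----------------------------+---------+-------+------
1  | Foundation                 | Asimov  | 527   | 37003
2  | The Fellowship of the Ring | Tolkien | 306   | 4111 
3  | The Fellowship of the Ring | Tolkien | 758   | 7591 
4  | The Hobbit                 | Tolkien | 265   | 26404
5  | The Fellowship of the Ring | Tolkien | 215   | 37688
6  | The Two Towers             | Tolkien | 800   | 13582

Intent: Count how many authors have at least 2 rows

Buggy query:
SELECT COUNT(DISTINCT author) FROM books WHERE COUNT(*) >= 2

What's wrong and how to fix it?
Bug: WHERE filters individual rows, not groups, so a group-level COUNT is invalid there

Fix: Use a subquery that GROUPs and filters with HAVING, then count its rows

Corrected query:
SELECT COUNT(*) FROM (SELECT author FROM books GROUP BY author HAVING COUNT(*) >= 2)

Result:
COUNT(*)
--------
1       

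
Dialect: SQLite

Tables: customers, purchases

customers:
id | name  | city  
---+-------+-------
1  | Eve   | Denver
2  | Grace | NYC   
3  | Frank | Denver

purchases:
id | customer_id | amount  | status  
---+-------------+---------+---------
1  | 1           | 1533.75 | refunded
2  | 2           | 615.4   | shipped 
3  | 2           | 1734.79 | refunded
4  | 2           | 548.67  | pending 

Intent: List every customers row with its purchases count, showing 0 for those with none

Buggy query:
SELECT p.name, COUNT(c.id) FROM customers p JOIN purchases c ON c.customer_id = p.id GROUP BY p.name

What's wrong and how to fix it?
Bug: INNER JOIN drops customers rows that have no matching purchases rows

Fix: Use LEFT JOIN so parents without children still appear (COUNT(c.id) gives 0)

Corrected query:
SELECT p.name, COUNT(c.id) FROM customers p LEFT JOIN purchases c ON c.customer_id = p.id GROUP BY p.name

Result:
name  | COUNT(c.id)
------+------------
Eve   | 1          
Frank | 0          
Grace | 3          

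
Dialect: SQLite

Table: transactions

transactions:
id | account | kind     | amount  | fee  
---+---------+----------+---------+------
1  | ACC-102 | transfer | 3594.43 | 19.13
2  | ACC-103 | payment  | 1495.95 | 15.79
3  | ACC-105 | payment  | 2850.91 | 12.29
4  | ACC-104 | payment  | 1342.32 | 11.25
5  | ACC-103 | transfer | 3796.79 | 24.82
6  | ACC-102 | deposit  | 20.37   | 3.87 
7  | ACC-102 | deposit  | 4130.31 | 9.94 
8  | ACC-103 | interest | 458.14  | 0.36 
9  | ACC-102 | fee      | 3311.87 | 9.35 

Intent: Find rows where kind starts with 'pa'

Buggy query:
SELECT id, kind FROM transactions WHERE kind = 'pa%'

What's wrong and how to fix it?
Bug: '=' compares the literal string including the % character; pattern matching needs LIKE

Fix: Replace '=' with LIKE so 'pa%' is treated as a pattern

Corrected query:
SELECT id, kind FROM transactions WHERE kind LIKE 'pa%'

Result:
id | kind   
---+--------
2  | payment
3  | payment
4  | payment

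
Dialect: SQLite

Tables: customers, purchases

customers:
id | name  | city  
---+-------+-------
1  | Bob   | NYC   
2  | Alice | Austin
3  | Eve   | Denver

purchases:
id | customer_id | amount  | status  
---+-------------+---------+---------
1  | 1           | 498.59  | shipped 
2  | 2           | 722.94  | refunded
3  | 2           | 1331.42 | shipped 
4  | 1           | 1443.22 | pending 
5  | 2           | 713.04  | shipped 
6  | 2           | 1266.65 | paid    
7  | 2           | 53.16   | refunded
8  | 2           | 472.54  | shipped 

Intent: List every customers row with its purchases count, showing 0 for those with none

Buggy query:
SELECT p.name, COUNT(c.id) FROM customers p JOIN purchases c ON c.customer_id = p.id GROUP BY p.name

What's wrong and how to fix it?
Bug: INNER JOIN drops customers rows that have no matching purchases rows

Fix: Switch to LEFT JOIN to retain unmatched parent rows

Corrected query:
SELECT p.name, COUNT(c.id) FROM customers p LEFT JOIN purchases c ON c.customer_id = p.id GROUP BY p.name

Result:
name  | COUNT(c.id)
------+------------
Alice | 6          
Bob   | 2          
Eve   | 0          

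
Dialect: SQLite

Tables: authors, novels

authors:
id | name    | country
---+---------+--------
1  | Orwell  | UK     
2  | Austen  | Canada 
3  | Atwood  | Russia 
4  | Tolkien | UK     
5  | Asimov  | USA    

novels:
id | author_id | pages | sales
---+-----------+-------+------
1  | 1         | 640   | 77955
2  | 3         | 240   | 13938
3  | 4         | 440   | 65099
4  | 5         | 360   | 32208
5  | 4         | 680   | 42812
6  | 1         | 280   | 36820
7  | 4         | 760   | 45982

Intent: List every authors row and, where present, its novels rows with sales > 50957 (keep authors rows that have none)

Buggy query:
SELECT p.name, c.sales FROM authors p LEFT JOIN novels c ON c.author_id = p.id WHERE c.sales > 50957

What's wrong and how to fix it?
Bug: Filtering c.sales in WHERE discards the NULL rows produced by LEFT JOIN, turning it into an inner join

Fix: Put 'c.sales > 50957' in the JOIN's ON clause instead of WHERE

Corrected query:
SELECT p.name, c.sales FROM authors p LEFT JOIN novels c ON c.author_id = p.id AND c.sales > 50957

Result:
name    | sales
--------+------
Orwell  | 77955
Austen  | NULL 
Atwood  | NULL 
Tolkien | 65099
Asimov  | NULL 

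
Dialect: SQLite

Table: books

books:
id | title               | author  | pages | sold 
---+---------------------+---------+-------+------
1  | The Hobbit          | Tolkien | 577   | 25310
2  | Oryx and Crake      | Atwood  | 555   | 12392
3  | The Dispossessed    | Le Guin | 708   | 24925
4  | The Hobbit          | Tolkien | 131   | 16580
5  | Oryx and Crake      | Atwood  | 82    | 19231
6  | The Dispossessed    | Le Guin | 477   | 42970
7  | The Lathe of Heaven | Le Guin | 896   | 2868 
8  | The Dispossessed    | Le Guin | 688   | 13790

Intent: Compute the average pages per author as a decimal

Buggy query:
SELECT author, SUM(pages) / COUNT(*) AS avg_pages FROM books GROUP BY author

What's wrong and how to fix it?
Bug: Both operands are integers, so '/' performs integer division and truncates

Fix: Multiply by 1.0 (or CAST to REAL) to force floating-point division

Corrected query:
SELECT author, SUM(pages) * 1.0 / COUNT(*) AS avg_pages FROM books GROUP BY author

Result:
author  | avg_pages
--------+----------
Atwood  | 318.5    
Le Guin | 692.25   
Tolkien | 354      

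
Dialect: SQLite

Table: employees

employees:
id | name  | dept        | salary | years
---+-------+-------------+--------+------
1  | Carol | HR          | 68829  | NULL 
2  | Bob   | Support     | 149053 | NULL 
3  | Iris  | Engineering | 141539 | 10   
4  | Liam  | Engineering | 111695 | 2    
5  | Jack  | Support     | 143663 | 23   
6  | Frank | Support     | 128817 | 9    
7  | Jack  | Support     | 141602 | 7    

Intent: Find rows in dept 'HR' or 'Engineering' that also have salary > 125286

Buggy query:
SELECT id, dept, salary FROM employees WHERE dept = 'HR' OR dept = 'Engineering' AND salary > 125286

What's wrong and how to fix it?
Bug: Without parentheses, AND is evaluated before OR, so the salary filter only applies to the 'Engineering' branch

Fix: Group the OR with parentheses (or use IN), then AND the threshold

Corrected query:
SELECT id, dept, salary FROM employees WHERE (dept = 'HR' OR dept = 'Engineering') AND salary > 125286

Result:
id | dept        | salary
---+-------------+-------
3  | Engineering | 141539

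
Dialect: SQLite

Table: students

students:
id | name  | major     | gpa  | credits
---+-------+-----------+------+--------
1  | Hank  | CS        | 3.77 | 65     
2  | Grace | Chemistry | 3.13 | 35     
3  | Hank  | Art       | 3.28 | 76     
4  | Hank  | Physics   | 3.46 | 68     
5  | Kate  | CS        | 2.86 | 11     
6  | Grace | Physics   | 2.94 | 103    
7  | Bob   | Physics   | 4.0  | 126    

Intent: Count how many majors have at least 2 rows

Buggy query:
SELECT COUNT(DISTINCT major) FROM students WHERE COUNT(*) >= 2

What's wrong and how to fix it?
Bug: WHERE filters individual rows, not groups, so a group-level COUNT is invalid there

Fix: Group first with HAVING COUNT(*) >= 2, then COUNT the resulting groups

Corrected query:
SELECT COUNT(*) FROM (SELECT major FROM students GROUP BY major HAVING COUNT(*) >= 2)

Result:
COUNT(*)
--------
2       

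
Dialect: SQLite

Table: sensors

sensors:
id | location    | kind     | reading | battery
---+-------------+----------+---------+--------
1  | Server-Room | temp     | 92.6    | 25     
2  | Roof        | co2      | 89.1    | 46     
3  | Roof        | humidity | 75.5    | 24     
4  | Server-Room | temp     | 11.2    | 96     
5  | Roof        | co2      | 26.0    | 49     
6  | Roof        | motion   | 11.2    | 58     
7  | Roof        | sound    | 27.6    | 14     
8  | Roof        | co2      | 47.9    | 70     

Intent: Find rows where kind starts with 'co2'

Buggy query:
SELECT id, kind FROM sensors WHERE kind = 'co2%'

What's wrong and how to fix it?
Bug: Wildcards only work with LIKE; '=' treats '%' as a literal character

Fix: Use LIKE for wildcard pattern matching

Corrected query:
SELECT id, kind FROM sensors WHERE kind LIKE 'co2%'

Result:
id | kind
---+-----
2  | co2 
5  | co2 
8  | co2 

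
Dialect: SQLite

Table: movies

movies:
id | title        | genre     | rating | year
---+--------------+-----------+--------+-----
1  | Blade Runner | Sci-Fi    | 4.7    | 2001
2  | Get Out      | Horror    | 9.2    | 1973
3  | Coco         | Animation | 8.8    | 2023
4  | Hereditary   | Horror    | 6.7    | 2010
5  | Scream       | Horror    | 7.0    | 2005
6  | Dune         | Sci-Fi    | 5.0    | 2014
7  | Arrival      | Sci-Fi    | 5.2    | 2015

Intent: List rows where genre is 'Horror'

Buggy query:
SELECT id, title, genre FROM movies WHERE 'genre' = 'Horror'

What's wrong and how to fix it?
Bug: Single quotes denote string literals in SQL; the column name is being compared as a constant string

Fix: Remove the quotes around the column name (or use double quotes for an identifier)

Corrected query:
SELECT id, title, genre FROM movies WHERE genre = 'Horror'

Result:
id | title      | genre 
---+------------+-------
2  | Get Out    | Horror
4  | Hereditary | Horror
5  | Scream     | Horror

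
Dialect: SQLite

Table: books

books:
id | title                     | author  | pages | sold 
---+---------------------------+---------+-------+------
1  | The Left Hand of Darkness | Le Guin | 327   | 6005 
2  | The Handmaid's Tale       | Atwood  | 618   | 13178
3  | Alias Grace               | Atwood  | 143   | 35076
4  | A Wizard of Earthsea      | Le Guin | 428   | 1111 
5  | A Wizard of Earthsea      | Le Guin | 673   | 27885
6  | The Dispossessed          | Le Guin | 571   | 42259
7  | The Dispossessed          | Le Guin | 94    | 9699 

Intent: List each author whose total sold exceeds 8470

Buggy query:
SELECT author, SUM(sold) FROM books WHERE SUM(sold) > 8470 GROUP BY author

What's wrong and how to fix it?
Bug: WHERE runs before GROUP BY, so aggregates aren't available there

Fix: Use HAVING (which filters groups after aggregation) instead of WHERE

Corrected query:
SELECT author, SUM(sold) FROM books GROUP BY author HAVING SUM(sold) > 8470

Result:
author  | SUM(sold)
--------+----------
Atwood  | 48254    
Le Guin | 86959    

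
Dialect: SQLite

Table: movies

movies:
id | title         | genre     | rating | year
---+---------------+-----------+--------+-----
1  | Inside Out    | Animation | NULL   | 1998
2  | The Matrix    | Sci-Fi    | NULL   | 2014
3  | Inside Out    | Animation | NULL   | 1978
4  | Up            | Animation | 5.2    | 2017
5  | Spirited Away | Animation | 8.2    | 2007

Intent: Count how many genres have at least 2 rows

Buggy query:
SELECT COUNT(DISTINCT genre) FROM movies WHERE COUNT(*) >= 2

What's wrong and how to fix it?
Bug: WHERE filters individual rows, not groups, so a group-level COUNT is invalid there

Fix: Group first with HAVING COUNT(*) >= 2, then COUNT the resulting groups

Corrected query:
SELECT COUNT(*) FROM (SELECT genre FROM movies GROUP BY genre HAVING COUNT(*) >= 2)

Result:
COUNT(*)
--------
1       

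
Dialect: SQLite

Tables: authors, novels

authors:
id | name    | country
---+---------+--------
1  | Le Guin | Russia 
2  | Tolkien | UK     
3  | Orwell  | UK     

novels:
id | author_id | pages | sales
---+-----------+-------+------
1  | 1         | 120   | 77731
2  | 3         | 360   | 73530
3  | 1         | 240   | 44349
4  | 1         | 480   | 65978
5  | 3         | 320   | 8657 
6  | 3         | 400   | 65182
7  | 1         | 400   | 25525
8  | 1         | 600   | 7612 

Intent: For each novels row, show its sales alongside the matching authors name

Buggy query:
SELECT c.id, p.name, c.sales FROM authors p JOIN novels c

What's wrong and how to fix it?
Bug: JOIN with no ON clause produces a cartesian product; every novels row pairs with every authors row

Fix: Specify the join condition linking the foreign key to the parent id

Corrected query:
SELECT c.id, p.name, c.sales FROM authors p JOIN novels c ON c.author_id = p.id

Result:
id | name    | sales
---+---------+------
1  | Le Guin | 77731
2  | Orwell  | 73530
3  | Le Guin | 44349
4  | Le Guin | 65978
5  | Orwell  | 8657 
6  | Orwell  | 65182
7  | Le Guin | 25525
8  | Le Guin | 7612 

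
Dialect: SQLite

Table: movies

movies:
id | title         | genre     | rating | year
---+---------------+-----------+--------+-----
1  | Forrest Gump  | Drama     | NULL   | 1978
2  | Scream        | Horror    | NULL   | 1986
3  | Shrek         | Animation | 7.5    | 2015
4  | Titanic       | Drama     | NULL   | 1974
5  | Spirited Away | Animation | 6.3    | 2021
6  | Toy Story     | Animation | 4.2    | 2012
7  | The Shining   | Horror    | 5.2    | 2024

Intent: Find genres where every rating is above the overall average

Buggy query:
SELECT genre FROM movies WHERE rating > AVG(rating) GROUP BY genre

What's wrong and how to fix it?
Bug: WHERE evaluates per row before aggregation, so AVG() is unavailable

Fix: Use a subquery for AVG and a HAVING MIN(...) filter so the condition holds for every row in the group

Corrected query:
SELECT genre FROM movies GROUP BY genre HAVING MIN(rating) > (SELECT AVG(rating) FROM movies)

Result:
(no rows)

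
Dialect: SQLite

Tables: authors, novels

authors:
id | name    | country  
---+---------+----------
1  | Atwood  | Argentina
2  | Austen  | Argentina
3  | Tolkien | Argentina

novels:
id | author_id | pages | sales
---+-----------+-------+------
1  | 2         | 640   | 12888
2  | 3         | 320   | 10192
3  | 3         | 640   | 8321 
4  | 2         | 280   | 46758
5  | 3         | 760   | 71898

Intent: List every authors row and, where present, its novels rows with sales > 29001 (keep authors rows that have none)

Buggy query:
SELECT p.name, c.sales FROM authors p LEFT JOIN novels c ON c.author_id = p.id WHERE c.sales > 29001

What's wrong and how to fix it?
Bug: Filtering c.sales in WHERE discards the NULL rows produced by LEFT JOIN, turning it into an inner join

Fix: Put 'c.sales > 29001' in the JOIN's ON clause instead of WHERE

Corrected query:
SELECT p.name, c.sales FROM authors p LEFT JOIN novels c ON c.author_id = p.id AND c.sales > 29001

Result:
name    | sales
--------+------
Atwood  | NULL 
Austen  | 46758
Tolkien | 71898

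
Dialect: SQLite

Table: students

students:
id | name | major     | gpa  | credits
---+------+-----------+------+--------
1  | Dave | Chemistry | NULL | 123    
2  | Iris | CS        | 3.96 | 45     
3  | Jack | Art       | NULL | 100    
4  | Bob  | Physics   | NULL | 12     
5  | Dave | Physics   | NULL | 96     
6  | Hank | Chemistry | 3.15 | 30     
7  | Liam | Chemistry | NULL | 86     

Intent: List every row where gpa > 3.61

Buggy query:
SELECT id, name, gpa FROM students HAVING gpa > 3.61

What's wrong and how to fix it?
Bug: HAVING filters the output of aggregation, but this query has no GROUP BY and no aggregate functions, so SQLite rejects it (HAVING clause on a non-aggregate query); the condition here is per row

Fix: Use WHERE for row-level filtering

Corrected query:
SELECT id, name, gpa FROM students WHERE gpa > 3.61

Result:
id | name | gpa 
---+------+-----
2  | Iris | 3.96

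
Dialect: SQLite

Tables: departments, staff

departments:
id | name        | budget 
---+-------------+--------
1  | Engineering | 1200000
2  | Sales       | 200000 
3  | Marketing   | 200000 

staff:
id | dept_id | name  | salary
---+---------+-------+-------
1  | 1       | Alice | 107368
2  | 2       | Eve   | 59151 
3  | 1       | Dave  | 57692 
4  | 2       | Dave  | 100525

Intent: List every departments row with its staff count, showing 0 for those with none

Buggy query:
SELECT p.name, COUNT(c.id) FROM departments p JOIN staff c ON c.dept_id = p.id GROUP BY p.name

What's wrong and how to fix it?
Bug: INNER JOIN drops departments rows that have no matching staff rows

Fix: Use LEFT JOIN so parents without children still appear (COUNT(c.id) gives 0)

Corrected query:
SELECT p.name, COUNT(c.id) FROM departments p LEFT JOIN staff c ON c.dept_id = p.id GROUP BY p.name

Result:
name        | COUNT(c.id)
------------+------------
Engineering | 2          
Marketing   | 0          
Sales       | 2          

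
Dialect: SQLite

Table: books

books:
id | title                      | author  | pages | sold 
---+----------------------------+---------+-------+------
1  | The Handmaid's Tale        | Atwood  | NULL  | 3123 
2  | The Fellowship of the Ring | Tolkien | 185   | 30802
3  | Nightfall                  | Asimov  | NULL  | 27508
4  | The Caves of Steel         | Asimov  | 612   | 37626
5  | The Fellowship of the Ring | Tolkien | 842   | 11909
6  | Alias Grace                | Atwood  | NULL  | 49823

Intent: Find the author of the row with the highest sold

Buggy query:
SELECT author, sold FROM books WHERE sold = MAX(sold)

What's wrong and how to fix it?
Bug: WHERE is evaluated per row; an aggregate over the whole table isn't defined there

Fix: Use a subquery: WHERE sold = (SELECT MAX(sold) FROM books)

Corrected query:
SELECT author, sold FROM books WHERE sold = (SELECT MAX(sold) FROM books)

Result:
author | sold 
-------+------
Atwood | 49823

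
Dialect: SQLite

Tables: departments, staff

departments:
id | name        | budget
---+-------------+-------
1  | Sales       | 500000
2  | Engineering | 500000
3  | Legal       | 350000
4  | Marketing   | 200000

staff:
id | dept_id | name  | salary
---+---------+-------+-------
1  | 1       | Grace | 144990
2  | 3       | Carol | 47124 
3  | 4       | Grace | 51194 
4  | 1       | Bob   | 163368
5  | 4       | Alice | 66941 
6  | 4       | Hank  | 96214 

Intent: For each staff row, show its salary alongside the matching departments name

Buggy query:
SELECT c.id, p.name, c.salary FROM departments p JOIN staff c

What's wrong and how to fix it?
Bug: JOIN with no ON clause produces a cartesian product; every staff row pairs with every departments row

Fix: Specify the join condition linking the foreign key to the parent id

Corrected query:
SELECT c.id, p.name, c.salary FROM departments p JOIN staff c ON c.dept_id = p.id

Result:
id | name      | salary
---+-----------+-------
1  | Sales     | 144990
2  | Legal     | 47124 
3  | Marketing | 51194 
4  | Sales     | 163368
5  | Marketing | 66941 
6  | Marketing | 96214 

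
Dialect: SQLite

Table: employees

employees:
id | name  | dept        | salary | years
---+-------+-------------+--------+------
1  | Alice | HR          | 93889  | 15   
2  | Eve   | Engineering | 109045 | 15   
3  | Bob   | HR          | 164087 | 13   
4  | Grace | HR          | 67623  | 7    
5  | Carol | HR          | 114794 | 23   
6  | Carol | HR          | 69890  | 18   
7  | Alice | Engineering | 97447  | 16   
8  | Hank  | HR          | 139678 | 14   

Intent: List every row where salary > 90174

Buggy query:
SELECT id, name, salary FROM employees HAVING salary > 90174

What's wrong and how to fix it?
Bug: This is a non-aggregate query (no GROUP BY, no aggregates), so in SQLite the HAVING clause is invalid here; a row-level condition belongs in WHERE

Fix: Use WHERE for row-level filtering

Corrected query:
SELECT id, name, salary FROM employees WHERE salary > 90174

Result:
id | name  | salary
---+-------+-------
1  | Alice | 93889 
2  | Eve   | 109045
3  | Bob   | 164087
5  | Carol | 114794
7  | Alice | 97447 
8  | Hank  | 139678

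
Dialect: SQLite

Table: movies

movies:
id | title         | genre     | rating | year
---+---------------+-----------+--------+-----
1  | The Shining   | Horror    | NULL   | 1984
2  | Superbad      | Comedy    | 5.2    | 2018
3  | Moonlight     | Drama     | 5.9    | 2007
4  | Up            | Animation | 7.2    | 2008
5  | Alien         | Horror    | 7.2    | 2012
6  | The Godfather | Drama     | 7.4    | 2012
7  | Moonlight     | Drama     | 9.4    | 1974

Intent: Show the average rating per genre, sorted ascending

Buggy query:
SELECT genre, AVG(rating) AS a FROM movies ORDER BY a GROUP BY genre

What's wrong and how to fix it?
Bug: ORDER BY appears before GROUP BY; SQL clause order requires GROUP BY first

Fix: Move ORDER BY to the end, after GROUP BY

Corrected query:
SELECT genre, AVG(rating) AS a FROM movies GROUP BY genre ORDER BY a

Result:
genre     | a       
----------+---------
Comedy    | 5.2     
Animation | 7.2     
Horror    | 7.2     
Drama     | 7.566667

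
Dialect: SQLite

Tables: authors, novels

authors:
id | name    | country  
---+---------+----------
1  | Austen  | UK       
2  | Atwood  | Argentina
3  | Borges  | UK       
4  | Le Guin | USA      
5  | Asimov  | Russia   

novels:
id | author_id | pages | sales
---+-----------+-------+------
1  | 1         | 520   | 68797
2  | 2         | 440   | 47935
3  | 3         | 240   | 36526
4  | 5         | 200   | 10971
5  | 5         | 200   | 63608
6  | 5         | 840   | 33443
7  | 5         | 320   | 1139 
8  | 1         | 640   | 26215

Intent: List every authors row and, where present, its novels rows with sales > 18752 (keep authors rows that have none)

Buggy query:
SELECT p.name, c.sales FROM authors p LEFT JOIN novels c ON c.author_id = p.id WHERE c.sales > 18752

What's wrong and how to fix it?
Bug: A WHERE condition on the right-hand table after LEFT JOIN drops unmatched parents

Fix: Move the right-table condition into the ON clause so unmatched parents are kept

Corrected query:
SELECT p.name, c.sales FROM authors p LEFT JOIN novels c ON c.author_id = p.id AND c.sales > 18752

Result:
name    | sales
--------+------
Austen  | 26215
Austen  | 68797
Atwood  | 47935
Borges  | 36526
Le Guin | NULL 
Asimov  | 33443
Asimov  | 63608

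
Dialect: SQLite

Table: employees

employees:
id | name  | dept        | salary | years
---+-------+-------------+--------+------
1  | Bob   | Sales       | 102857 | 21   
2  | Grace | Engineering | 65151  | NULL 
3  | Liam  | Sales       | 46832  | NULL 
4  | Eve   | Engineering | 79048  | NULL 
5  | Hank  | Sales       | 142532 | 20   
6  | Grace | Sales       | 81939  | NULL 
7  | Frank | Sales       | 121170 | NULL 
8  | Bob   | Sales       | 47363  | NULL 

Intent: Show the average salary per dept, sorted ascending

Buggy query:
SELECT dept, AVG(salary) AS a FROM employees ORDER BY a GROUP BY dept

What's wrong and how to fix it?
Bug: GROUP BY must precede ORDER BY

Fix: Reorder: SELECT … FROM … GROUP BY … ORDER BY …

Corrected query:
SELECT dept, AVG(salary) AS a FROM employees GROUP BY dept ORDER BY a

Result:
dept        | a           
------------+-------------
Engineering | 72099.5     
Sales       | 90448.833333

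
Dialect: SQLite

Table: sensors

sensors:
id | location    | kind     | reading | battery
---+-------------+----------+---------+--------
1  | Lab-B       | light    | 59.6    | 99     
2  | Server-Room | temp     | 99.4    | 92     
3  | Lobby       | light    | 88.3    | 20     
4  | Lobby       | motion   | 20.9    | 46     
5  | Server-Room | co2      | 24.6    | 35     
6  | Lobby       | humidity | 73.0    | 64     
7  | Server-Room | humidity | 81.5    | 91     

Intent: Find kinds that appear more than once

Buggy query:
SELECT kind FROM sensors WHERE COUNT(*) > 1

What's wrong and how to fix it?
Bug: COUNT(*) is an aggregate and cannot be used in WHERE

Fix: Group first, then use HAVING for the count condition

Corrected query:
SELECT kind FROM sensors GROUP BY kind HAVING COUNT(*) > 1

Result:
kind    
--------
humidity
light   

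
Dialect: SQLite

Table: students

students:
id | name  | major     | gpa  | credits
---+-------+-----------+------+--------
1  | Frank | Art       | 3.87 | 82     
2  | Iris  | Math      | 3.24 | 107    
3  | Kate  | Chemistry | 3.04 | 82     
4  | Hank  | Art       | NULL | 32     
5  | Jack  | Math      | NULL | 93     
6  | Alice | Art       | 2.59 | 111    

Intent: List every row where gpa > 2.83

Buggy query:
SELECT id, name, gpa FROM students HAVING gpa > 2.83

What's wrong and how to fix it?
Bug: HAVING filters the output of aggregation, but this query has no GROUP BY and no aggregate functions, so SQLite rejects it (HAVING clause on a non-aggregate query); the condition here is per row

Fix: Replace HAVING with WHERE since the condition applies to individual rows

Corrected query:
SELECT id, name, gpa FROM students WHERE gpa > 2.83

Result:
id | name  | gpa 
---+-------+-----
1  | Frank | 3.87
2  | Iris  | 3.24
3  | Kate  | 3.04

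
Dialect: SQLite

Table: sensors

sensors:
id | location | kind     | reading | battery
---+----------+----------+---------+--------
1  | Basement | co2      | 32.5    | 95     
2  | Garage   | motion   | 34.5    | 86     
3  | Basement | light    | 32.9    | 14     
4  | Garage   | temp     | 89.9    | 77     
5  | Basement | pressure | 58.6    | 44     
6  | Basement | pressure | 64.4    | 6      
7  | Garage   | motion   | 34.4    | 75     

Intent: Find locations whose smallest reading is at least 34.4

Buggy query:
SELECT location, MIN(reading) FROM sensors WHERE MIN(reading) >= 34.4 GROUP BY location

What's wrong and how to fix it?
Bug: MIN() in WHERE is a misuse of aggregate

Fix: Use HAVING for the per-group MIN condition

Corrected query:
SELECT location, MIN(reading) FROM sensors GROUP BY location HAVING MIN(reading) >= 34.4

Result:
location | MIN(reading)
---------+-------------
Garage   | 34.4        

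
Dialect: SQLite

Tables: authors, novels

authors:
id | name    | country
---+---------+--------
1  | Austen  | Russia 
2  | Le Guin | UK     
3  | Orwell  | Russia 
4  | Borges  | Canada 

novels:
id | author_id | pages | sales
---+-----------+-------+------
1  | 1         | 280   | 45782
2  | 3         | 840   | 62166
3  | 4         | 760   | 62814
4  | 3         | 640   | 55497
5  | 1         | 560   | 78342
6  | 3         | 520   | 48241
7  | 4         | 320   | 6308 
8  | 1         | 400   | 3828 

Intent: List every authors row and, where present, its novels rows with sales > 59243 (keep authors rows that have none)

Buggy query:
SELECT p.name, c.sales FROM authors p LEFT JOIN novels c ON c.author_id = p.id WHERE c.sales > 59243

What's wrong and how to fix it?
Bug: A WHERE condition on the right-hand table after LEFT JOIN drops unmatched parents

Fix: Put 'c.sales > 59243' in the JOIN's ON clause instead of WHERE

Corrected query:
SELECT p.name, c.sales FROM authors p LEFT JOIN novels c ON c.author_id = p.id AND c.sales > 59243

Result:
name    | sales
--------+------
Austen  | 78342
Le Guin | NULL 
Orwell  | 62166
Borges  | 62814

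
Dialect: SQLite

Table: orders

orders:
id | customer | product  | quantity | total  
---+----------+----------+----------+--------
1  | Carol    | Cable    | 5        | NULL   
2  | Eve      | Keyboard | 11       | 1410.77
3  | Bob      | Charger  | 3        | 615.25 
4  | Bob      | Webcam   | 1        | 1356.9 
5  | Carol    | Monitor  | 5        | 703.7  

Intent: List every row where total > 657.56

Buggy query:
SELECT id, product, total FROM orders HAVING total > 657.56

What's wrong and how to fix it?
Bug: This is a non-aggregate query (no GROUP BY, no aggregates), so in SQLite the HAVING clause is invalid here; a row-level condition belongs in WHERE

Fix: Replace HAVING with WHERE since the condition applies to individual rows

Corrected query:
SELECT id, product, total FROM orders WHERE total > 657.56

Result:
id | product  | total  
---+----------+--------
2  | Keyboard | 1410.77
4  | Webcam   | 1356.9 
5  | Monitor  | 703.7  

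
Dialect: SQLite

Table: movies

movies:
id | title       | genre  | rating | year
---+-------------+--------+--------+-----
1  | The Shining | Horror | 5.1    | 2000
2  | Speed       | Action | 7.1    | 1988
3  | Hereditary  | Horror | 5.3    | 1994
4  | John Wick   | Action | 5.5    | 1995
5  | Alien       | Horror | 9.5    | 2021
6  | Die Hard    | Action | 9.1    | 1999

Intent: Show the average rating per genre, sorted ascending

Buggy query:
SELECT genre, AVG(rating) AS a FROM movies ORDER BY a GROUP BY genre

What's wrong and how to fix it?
Bug: ORDER BY appears before GROUP BY; SQL clause order requires GROUP BY first

Fix: Reorder: SELECT … FROM … GROUP BY … ORDER BY …

Corrected query:
SELECT genre, AVG(rating) AS a FROM movies GROUP BY genre ORDER BY a

Result:
genre  | a       
-------+---------
Horror | 6.633333
Action | 7.233333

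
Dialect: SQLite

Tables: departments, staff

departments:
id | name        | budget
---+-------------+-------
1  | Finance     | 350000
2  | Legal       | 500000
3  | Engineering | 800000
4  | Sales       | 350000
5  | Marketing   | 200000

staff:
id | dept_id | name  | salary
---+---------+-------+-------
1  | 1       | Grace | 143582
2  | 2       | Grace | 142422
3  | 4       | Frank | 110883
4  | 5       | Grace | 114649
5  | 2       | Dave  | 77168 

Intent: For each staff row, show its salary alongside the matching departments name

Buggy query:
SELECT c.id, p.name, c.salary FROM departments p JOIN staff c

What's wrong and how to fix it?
Bug: JOIN with no ON clause produces a cartesian product; every staff row pairs with every departments row

Fix: Add ON c.dept_id = p.id to the JOIN

Corrected query:
SELECT c.id, p.name, c.salary FROM departments p JOIN staff c ON c.dept_id = p.id

Result:
id | name      | salary
---+-----------+-------
1  | Finance   | 143582
2  | Legal     | 142422
3  | Sales     | 110883
4  | Marketing | 114649
5  | Legal     | 77168 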